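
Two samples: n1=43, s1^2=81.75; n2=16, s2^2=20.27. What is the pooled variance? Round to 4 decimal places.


sp^2 = ((n1-1)*s1^2 + (n2-1)*s2^2)/(n1+n2-2)
(n1-1)*s1^2 = 42 * 81.75 = 3433.5
(n2-1)*s2^2 = 15 * 20.27 = 304.05
numerator = 3433.5 + 304.05 = 3737.55
n1+n2-2 = 57
sp^2 = 3737.55 / 57 = 24917/380 ≈ 65.571053

65.5711


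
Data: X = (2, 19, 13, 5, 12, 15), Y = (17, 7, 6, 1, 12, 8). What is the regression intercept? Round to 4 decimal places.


a = ybar - b*xbar, where b = sum((xi-xbar)(yi-ybar)) / sum((xi-xbar)^2)
n = 6, xbar = 66/6 = 11, ybar = 51/6 = 8.5
Sxy = sum((xi-xbar)(yi-ybar)) = -47
Sxx = sum((xi-xbar)^2) = 202
b = Sxy / Sxx = -47/202 ≈ -0.232673
a = 8.5 - (-0.232673) * 11 = 1117/101 ≈ 11.059406

11.0594


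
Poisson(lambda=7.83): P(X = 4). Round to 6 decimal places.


P = e^(-lam) * lam^k / k!
e^(-7.83) ≈ 0.0003976255
lam^k = 7.83^4 ≈ 3758.781219
k! = 4! = 24
P = 0.0003976255 * 3758.781219 / 24 ≈ 0.062274

0.062274


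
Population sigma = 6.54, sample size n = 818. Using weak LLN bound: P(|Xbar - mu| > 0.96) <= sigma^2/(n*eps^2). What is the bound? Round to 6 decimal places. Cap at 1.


bound = min(1, sigma^2/(n*eps^2))
sigma^2 = 6.54^2 = 42.7716
n*eps^2 = 818 * 0.96^2 = 818 * 0.9216 = 753.8688
sigma^2/(n*eps^2) = 42.7716 / 753.8688 ≈ 0.05673613

0.056736


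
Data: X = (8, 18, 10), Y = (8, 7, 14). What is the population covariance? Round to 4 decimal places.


Cov = (1/n)*sum((xi-xbar)(yi-ybar))
n = 3, xbar = 36/3 = 12, ybar = 29/3 ≈ 9.666667
sum((xi-xbar)(yi-ybar)) = -18
Cov = -18 / 3 = -6

-6.0000


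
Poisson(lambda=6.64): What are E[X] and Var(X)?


E[X] = Var(X) = lambda = 6.64

6.64, 6.64


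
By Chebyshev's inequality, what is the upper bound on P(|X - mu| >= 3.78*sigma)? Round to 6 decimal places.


P <= 1/k^2
k^2 = 3.78^2 = 14.2884
1/k^2 = 1 / 14.2884 ≈ 0.06998684

0.069987


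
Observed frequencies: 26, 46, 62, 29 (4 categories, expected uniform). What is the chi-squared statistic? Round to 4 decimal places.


chi2 = sum((O-E)^2/E), E = total/4
total = 163, E = 163/4 = 40.75
(26 - 40.75)^2 / 40.75 = 217.5625 / 40.75 = 3481/652 ≈ 5.338957
(46 - 40.75)^2 / 40.75 = 27.5625 / 40.75 = 441/652 ≈ 0.676380
(62 - 40.75)^2 / 40.75 = 451.5625 / 40.75 = 7225/652 ≈ 11.081288
(29 - 40.75)^2 / 40.75 = 138.0625 / 40.75 = 2209/652 ≈ 3.388037
chi2 = 3339/163 ≈ 20.484663

20.4847


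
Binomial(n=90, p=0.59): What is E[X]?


E[X] = n*p = 90 * 0.59 = 53.1

53.1


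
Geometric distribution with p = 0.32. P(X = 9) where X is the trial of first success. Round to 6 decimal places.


P = (1-p)^(k-1) * p
(1-p)^(k-1) = 0.68^8 ≈ 0.04571632
P = 0.04571632 * 0.32 ≈ 0.01462922

0.014629


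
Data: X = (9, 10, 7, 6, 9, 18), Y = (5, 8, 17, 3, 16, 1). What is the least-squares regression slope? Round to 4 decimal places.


b = sum((xi-xbar)(yi-ybar)) / sum((xi-xbar)^2)
n = 6, xbar = 59/6 ≈ 9.833333, ybar = 50/6 = 25/3 ≈ 8.333333
Sxy = sum((xi-xbar)(yi-ybar)) = -203/3 ≈ -67.666667
Sxx = sum((xi-xbar)^2) = 545/6 ≈ 90.833333
b = Sxy / Sxx = -406/545 ≈ -0.744954

-0.7450


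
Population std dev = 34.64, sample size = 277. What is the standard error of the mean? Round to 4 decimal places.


SE = sigma / sqrt(n)
sqrt(277) ≈ 16.643317
SE = 34.64 / 16.643317 ≈ 2.081316

2.0813


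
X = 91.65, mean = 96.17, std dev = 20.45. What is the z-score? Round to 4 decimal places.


z = (X - mu) / sigma
X - mu = 91.65 - 96.17 = -4.52
z = -4.52 / 20.45 = -452/2045 ≈ -0.221027

-0.2210


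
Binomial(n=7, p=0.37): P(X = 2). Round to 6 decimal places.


P = C(n,k) * p^k * (1-p)^(n-k)
C(7,2) = 21
p^k = 0.37^2 = 0.1369
(1-p)^(n-k) = 0.63^5 ≈ 0.09924365
P = 21 * 0.1369 * 0.09924365 ≈ 0.285316

0.285316


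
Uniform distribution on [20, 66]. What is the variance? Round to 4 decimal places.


Var = (b-a)^2 / 12
(b-a)^2 = (66 - 20)^2 = 2116
Var = 2116/12 ≈ 176.333333

176.3333


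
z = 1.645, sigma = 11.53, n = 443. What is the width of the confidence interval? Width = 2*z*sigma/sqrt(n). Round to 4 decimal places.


width = 2*z*sigma/sqrt(n)
2*z*sigma = 2 * 1.645 * 11.53 = 37.9337
sqrt(443) ≈ 21.047565
width = 37.9337 / 21.047565 ≈ 1.802284

1.8023


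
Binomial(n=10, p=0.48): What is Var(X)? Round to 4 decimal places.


Var = n*p*(1-p) = 10 * 0.48 * 0.52 = 2.496

2.4960


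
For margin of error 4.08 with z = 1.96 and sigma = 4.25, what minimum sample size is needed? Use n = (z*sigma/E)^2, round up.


z*sigma/E = 1.96 * 4.25 / 4.08 = 49/24 ≈ 2.041667
(z*sigma/E)^2 = 2401/576 ≈ 4.168403
round up: n = 5

5


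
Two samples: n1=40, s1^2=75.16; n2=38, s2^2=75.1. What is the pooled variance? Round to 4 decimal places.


sp^2 = ((n1-1)*s1^2 + (n2-1)*s2^2)/(n1+n2-2)
(n1-1)*s1^2 = 39 * 75.16 = 2931.24
(n2-1)*s2^2 = 37 * 75.1 = 2778.7
numerator = 2931.24 + 2778.7 = 5709.94
n1+n2-2 = 76
sp^2 = 5709.94 / 76 = 285497/3800 ≈ 75.130789

75.1308


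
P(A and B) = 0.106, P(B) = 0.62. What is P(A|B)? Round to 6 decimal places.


P(A|B) = P(A and B) / P(B) = 0.106 / 0.62 = 53/310 ≈ 0.17096774

0.170968


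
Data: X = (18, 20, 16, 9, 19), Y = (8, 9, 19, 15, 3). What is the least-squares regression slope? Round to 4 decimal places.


b = sum((xi-xbar)(yi-ybar)) / sum((xi-xbar)^2)
n = 5, xbar = 82/5 = 16.4, ybar = 54/5 = 10.8
Sxy = sum((xi-xbar)(yi-ybar)) = -65.6
Sxx = sum((xi-xbar)^2) = 77.2
b = Sxy / Sxx = -164/193 ≈ -0.849741

-0.8497


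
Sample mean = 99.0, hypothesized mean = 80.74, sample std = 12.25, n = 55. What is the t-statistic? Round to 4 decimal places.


t = (xbar - mu0) / (s/sqrt(n))
xbar - mu0 = 99.0 - 80.74 = 18.26
sqrt(55) ≈ 7.41619849
s/sqrt(n) = 12.25 / 7.41619849 ≈ 1.65178966
t = 18.26 / 1.65178966 ≈ 11.054676

11.0547


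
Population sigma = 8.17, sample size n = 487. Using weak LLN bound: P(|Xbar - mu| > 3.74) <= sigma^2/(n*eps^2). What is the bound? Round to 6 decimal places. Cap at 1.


bound = min(1, sigma^2/(n*eps^2))
sigma^2 = 8.17^2 = 66.7489
n*eps^2 = 487 * 3.74^2 = 487 * 13.9876 = 6811.9612
sigma^2/(n*eps^2) = 66.7489 / 6811.9612 ≈ 0.00979878

0.009799


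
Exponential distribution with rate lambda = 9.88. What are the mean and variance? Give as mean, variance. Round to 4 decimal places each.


mean = 1/lam, var = 1/lam^2
mean = 1 / 9.88 = 25/247 ≈ 0.101215
lam^2 = 9.88^2 = 97.6144
var = 1 / 97.6144 ≈ 0.010244

0.1012, 0.0102


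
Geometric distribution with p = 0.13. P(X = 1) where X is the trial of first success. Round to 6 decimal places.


P = (1-p)^(k-1) * p
(1-p)^(k-1) = 0.87^0 = 1
P = 1 * 0.13 = 0.13

0.130000


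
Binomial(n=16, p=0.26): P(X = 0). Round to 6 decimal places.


P = C(n,k) * p^k * (1-p)^(n-k)
C(16,0) = 1
p^k = 0.26^0 = 1
(1-p)^(n-k) = 0.74^16 ≈ 0.008085512
P = 1 * 1 * 0.008085512 ≈ 0.008086

0.008086


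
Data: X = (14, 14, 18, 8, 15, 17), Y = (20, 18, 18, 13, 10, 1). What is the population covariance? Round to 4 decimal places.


Cov = (1/n)*sum((xi-xbar)(yi-ybar))
n = 6, xbar = 86/6 = 43/3 ≈ 14.333333, ybar = 80/6 = 40/3 ≈ 13.333333
sum((xi-xbar)(yi-ybar)) = -59/3 ≈ -19.666667
Cov = -19.666667 / 6 = -59/18 ≈ -3.277778

-3.2778


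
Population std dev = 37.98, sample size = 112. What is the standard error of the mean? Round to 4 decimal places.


SE = sigma / sqrt(n)
sqrt(112) ≈ 10.583005
SE = 37.98 / 10.583005 ≈ 3.588773

3.5888


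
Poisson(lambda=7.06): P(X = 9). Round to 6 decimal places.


P = e^(-lam) * lam^k / k!
e^(-7.06) ≈ 0.0008587781
lam^k = 7.06^9 ≈ 43575493.018008
k! = 9! = 362880
P = 0.0008587781 * 43575493.018008 / 362880 ≈ 0.103124

0.103124


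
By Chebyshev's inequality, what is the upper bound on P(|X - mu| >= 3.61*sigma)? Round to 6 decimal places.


P <= 1/k^2
k^2 = 3.61^2 = 13.0321
1/k^2 = 1 / 13.0321 ≈ 0.07673360

0.076734


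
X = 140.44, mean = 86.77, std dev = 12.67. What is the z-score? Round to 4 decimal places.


z = (X - mu) / sigma
X - mu = 140.44 - 86.77 = 53.67
z = 53.67 / 12.67 = 5367/1267 ≈ 4.235991

4.2360


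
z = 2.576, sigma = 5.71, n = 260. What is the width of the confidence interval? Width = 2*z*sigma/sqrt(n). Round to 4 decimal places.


width = 2*z*sigma/sqrt(n)
2*z*sigma = 2 * 2.576 * 5.71 = 29.41792
sqrt(260) ≈ 16.124515
width = 29.41792 / 16.124515 ≈ 1.824422

1.8244


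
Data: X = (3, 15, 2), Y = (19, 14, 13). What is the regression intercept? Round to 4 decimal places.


a = ybar - b*xbar, where b = sum((xi-xbar)(yi-ybar)) / sum((xi-xbar)^2)
n = 3, xbar = 20/3 ≈ 6.666667, ybar = 46/3 ≈ 15.333333
Sxy = sum((xi-xbar)(yi-ybar)) = -41/3 ≈ -13.666667
Sxx = sum((xi-xbar)^2) = 314/3 ≈ 104.666667
b = Sxy / Sxx = -41/314 ≈ -0.130573
a = 15.333333 - (-0.130573) * 6.666667 = 2544/157 ≈ 16.203822

16.2038


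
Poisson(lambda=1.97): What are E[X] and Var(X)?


E[X] = Var(X) = lambda = 1.97

1.97, 1.97


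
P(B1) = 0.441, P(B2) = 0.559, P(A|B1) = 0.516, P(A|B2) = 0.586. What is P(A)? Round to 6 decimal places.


P(A) = P(A|B1)*P(B1) + P(A|B2)*P(B2)
P(A|B1)*P(B1) = 0.516 * 0.441 = 0.227556
P(A|B2)*P(B2) = 0.586 * 0.559 = 0.327574
P(A) = 0.227556 + 0.327574 = 0.55513

0.555130


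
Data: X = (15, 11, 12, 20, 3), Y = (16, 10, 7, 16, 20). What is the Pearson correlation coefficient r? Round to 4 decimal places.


r = sum((xi-xbar)(yi-ybar)) / sqrt(sum((xi-xbar)^2) * sum((yi-ybar)^2))
n = 5, xbar = 61/5 = 12.2, ybar = 69/5 = 13.8
Sxy = sum((xi-xbar)(yi-ybar)) = -27.8
Sxx = sum((xi-xbar)^2) = 154.8
Syy = sum((yi-ybar)^2) = 108.8
sqrt(Sxx*Syy) ≈ 129.777656
r = Sxy / sqrt(Sxx*Syy) = -27.8 / 129.777656 ≈ -0.214213

-0.2142


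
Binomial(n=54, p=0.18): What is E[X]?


E[X] = n*p = 54 * 0.18 = 9.72

9.72


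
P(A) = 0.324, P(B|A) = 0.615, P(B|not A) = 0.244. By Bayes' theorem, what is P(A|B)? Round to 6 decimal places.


P(A|B) = P(B|A)*P(A) / P(B), P(B) = P(B|A)*P(A) + P(B|not A)*P(not A)
P(B|A)*P(A) = 0.615 * 0.324 = 0.19926
P(B|not A)*P(not A) = 0.244 * 0.676 = 0.164944
P(B) = 0.19926 + 0.164944 = 0.364204
P(A|B) = 0.19926 / 0.364204 ≈ 0.54711096

0.547111


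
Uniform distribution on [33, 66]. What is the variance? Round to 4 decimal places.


Var = (b-a)^2 / 12
(b-a)^2 = (66 - 33)^2 = 1089
Var = 1089/12 = 90.75

90.7500


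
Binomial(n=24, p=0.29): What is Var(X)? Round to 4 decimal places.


Var = n*p*(1-p) = 24 * 0.29 * 0.71 = 4.9416

4.9416


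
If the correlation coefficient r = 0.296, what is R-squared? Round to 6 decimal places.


R^2 = r^2 = (0.296)^2 = 0.087616

0.087616


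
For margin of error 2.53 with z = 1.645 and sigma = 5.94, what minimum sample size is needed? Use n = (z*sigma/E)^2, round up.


z*sigma/E = 1.645 * 5.94 / 2.53 = 8883/2300 ≈ 3.862174
(z*sigma/E)^2 ≈ 14.916387
round up: n = 15

15


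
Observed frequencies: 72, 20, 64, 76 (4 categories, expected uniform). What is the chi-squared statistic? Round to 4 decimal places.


chi2 = sum((O-E)^2/E), E = total/4
total = 232, E = 232/4 = 58
(72 - 58)^2 / 58 = 196 / 58 = 98/29 ≈ 3.379310
(20 - 58)^2 / 58 = 1444 / 58 = 722/29 ≈ 24.896552
(64 - 58)^2 / 58 = 36 / 58 = 18/29 ≈ 0.620690
(76 - 58)^2 / 58 = 324 / 58 = 162/29 ≈ 5.586207
chi2 = 1000/29 ≈ 34.482759

34.4828


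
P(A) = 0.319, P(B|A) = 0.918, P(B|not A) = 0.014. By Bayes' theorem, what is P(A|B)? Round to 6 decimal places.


P(A|B) = P(B|A)*P(A) / P(B), P(B) = P(B|A)*P(A) + P(B|not A)*P(not A)
P(B|A)*P(A) = 0.918 * 0.319 = 0.292842
P(B|not A)*P(not A) = 0.014 * 0.681 = 0.009534
P(B) = 0.292842 + 0.009534 = 0.302376
P(A|B) = 0.292842 / 0.302376 ≈ 0.96846972

0.968470


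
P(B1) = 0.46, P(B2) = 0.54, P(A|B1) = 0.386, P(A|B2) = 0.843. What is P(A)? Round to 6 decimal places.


P(A) = P(A|B1)*P(B1) + P(A|B2)*P(B2)
P(A|B1)*P(B1) = 0.386 * 0.46 = 0.17756
P(A|B2)*P(B2) = 0.843 * 0.54 = 0.45522
P(A) = 0.17756 + 0.45522 = 0.63278

0.632780


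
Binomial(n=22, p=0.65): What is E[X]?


E[X] = n*p = 22 * 0.65 = 14.3

14.3


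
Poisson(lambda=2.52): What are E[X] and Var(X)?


E[X] = Var(X) = lambda = 2.52

2.52, 2.52


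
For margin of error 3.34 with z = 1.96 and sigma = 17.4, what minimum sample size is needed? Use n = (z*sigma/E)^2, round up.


z*sigma/E = 1.96 * 17.4 / 3.34 = 8526/835 ≈ 10.210778
(z*sigma/E)^2 ≈ 104.259996
round up: n = 105

105


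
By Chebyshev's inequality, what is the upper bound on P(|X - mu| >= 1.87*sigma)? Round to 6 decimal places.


P <= 1/k^2
k^2 = 1.87^2 = 3.4969
1/k^2 = 1 / 3.4969 ≈ 0.28596757

0.285968


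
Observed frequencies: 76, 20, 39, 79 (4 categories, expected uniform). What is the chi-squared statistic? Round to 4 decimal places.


chi2 = sum((O-E)^2/E), E = total/4
total = 214, E = 214/4 = 53.5
(76 - 53.5)^2 / 53.5 = 506.25 / 53.5 = 2025/214 ≈ 9.462617
(20 - 53.5)^2 / 53.5 = 1122.25 / 53.5 = 4489/214 ≈ 20.976636
(39 - 53.5)^2 / 53.5 = 210.25 / 53.5 = 841/214 ≈ 3.929907
(79 - 53.5)^2 / 53.5 = 650.25 / 53.5 = 2601/214 ≈ 12.154206
chi2 = 4978/107 ≈ 46.523364

46.5234


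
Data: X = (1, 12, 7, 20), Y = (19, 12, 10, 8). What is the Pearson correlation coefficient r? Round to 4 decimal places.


r = sum((xi-xbar)(yi-ybar)) / sqrt(sum((xi-xbar)^2) * sum((yi-ybar)^2))
n = 4, xbar = 40/4 = 10, ybar = 49/4 = 12.25
Sxy = sum((xi-xbar)(yi-ybar)) = -97
Sxx = sum((xi-xbar)^2) = 194
Syy = sum((yi-ybar)^2) = 68.75
sqrt(Sxx*Syy) ≈ 115.488095
r = Sxy / sqrt(Sxx*Syy) = -97 / 115.488095 ≈ -0.839913

-0.8399


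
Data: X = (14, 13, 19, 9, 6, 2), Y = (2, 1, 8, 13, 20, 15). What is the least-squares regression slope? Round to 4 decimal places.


b = sum((xi-xbar)(yi-ybar)) / sum((xi-xbar)^2)
n = 6, xbar = 63/6 = 10.5, ybar = 59/6 ≈ 9.833333
Sxy = sum((xi-xbar)(yi-ybar)) = -159.5
Sxx = sum((xi-xbar)^2) = 185.5
b = Sxy / Sxx = -319/371 ≈ -0.859838

-0.8598


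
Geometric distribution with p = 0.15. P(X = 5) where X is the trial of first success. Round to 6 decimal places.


P = (1-p)^(k-1) * p
(1-p)^(k-1) = 0.85^4 ≈ 0.5220063
P = 0.5220063 * 0.15 ≈ 0.07830094

0.078301


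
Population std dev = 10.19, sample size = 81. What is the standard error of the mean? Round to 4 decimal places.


SE = sigma / sqrt(n)
sqrt(81) = 9
SE = 10.19 / 9 = 1019/900 ≈ 1.132222

1.1322


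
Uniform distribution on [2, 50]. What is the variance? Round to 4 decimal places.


Var = (b-a)^2 / 12
(b-a)^2 = (50 - 2)^2 = 2304
Var = 2304/12 = 192

192.0000


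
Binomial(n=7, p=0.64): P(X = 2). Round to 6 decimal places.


P = C(n,k) * p^k * (1-p)^(n-k)
C(7,2) = 21
p^k = 0.64^2 = 0.4096
(1-p)^(n-k) = 0.36^5 ≈ 0.006046618
P = 21 * 0.4096 * 0.006046618 ≈ 0.052011

0.052011


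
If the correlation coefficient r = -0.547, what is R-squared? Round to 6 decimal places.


R^2 = r^2 = (-0.547)^2 = 0.299209

0.299209


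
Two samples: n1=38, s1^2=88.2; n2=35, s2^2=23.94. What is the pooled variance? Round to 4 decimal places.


sp^2 = ((n1-1)*s1^2 + (n2-1)*s2^2)/(n1+n2-2)
(n1-1)*s1^2 = 37 * 88.2 = 3263.4
(n2-1)*s2^2 = 34 * 23.94 = 813.96
numerator = 3263.4 + 813.96 = 4077.36
n1+n2-2 = 71
sp^2 = 4077.36 / 71 = 101934/1775 ≈ 57.427606

57.4276


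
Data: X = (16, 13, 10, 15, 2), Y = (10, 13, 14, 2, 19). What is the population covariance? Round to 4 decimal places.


Cov = (1/n)*sum((xi-xbar)(yi-ybar))
n = 5, xbar = 56/5 = 11.2, ybar = 58/5 = 11.6
sum((xi-xbar)(yi-ybar)) = -112.6
Cov = -112.6 / 5 = -22.52

-22.5200


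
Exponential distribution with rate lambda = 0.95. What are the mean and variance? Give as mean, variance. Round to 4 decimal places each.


mean = 1/lam, var = 1/lam^2
mean = 1 / 0.95 = 20/19 ≈ 1.052632
lam^2 = 0.95^2 = 0.9025
var = 1 / 0.9025 = 400/361 ≈ 1.108033

1.0526, 1.1080


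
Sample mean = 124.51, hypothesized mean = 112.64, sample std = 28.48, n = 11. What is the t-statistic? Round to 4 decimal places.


t = (xbar - mu0) / (s/sqrt(n))
xbar - mu0 = 124.51 - 112.64 = 11.87
sqrt(11) ≈ 3.31662479
s/sqrt(n) = 28.48 / 3.31662479 ≈ 8.58704309
t = 11.87 / 8.58704309 ≈ 1.382315

1.3823


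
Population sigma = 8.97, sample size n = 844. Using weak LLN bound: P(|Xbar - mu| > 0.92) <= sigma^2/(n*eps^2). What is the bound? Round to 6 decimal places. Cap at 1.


bound = min(1, sigma^2/(n*eps^2))
sigma^2 = 8.97^2 = 80.4609
n*eps^2 = 844 * 0.92^2 = 844 * 0.8464 = 714.3616
sigma^2/(n*eps^2) = 80.4609 / 714.3616 ≈ 0.11263329

0.112633


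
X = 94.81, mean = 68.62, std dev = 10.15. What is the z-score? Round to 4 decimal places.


z = (X - mu) / sigma
X - mu = 94.81 - 68.62 = 26.19
z = 26.19 / 10.15 = 2619/1015 ≈ 2.580296

2.5803


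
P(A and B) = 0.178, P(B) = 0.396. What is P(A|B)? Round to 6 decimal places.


P(A|B) = P(A and B) / P(B) = 0.178 / 0.396 = 89/198 ≈ 0.44949495

0.449495


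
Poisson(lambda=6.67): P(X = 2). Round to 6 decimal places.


P = e^(-lam) * lam^k / k!
e^(-6.67) ≈ 0.001268399
lam^k = 6.67^2 = 44.4889
k! = 2! = 2
P = 0.001268399 * 44.4889 / 2 ≈ 0.028215

0.028215


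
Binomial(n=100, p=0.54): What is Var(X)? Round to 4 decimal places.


Var = n*p*(1-p) = 100 * 0.54 * 0.46 = 24.84

24.8400


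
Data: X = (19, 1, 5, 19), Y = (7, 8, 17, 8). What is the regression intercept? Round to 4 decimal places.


a = ybar - b*xbar, where b = sum((xi-xbar)(yi-ybar)) / sum((xi-xbar)^2)
n = 4, xbar = 44/4 = 11, ybar = 40/4 = 10
Sxy = sum((xi-xbar)(yi-ybar)) = -62
Sxx = sum((xi-xbar)^2) = 264
b = Sxy / Sxx = -31/132 ≈ -0.234848
a = 10 - (-0.234848) * 11 = 151/12 ≈ 12.583333

12.5833


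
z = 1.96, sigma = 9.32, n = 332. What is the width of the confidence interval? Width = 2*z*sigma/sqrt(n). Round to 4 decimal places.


width = 2*z*sigma/sqrt(n)
2*z*sigma = 2 * 1.96 * 9.32 = 36.5344
sqrt(332) ≈ 18.220867
width = 36.5344 / 18.220867 ≈ 2.005086

2.0051


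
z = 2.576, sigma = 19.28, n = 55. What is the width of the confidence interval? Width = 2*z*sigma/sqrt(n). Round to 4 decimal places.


width = 2*z*sigma/sqrt(n)
2*z*sigma = 2 * 2.576 * 19.28 = 99.33056
sqrt(55) ≈ 7.416198
width = 99.33056 / 7.416198 ≈ 13.393730

13.3937


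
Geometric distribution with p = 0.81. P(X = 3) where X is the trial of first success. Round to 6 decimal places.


P = (1-p)^(k-1) * p
(1-p)^(k-1) = 0.19^2 = 0.0361
P = 0.0361 * 0.81 = 0.029241

0.029241


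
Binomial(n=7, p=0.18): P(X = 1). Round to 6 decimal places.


P = C(n,k) * p^k * (1-p)^(n-k)
C(7,1) = 7
p^k = 0.18^1 = 0.18
(1-p)^(n-k) = 0.82^6 ≈ 0.3040067
P = 7 * 0.18 * 0.3040067 ≈ 0.383048

0.383048


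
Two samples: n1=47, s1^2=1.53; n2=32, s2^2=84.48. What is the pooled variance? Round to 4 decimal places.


sp^2 = ((n1-1)*s1^2 + (n2-1)*s2^2)/(n1+n2-2)
(n1-1)*s1^2 = 46 * 1.53 = 70.38
(n2-1)*s2^2 = 31 * 84.48 = 2618.88
numerator = 70.38 + 2618.88 = 2689.26
n1+n2-2 = 77
sp^2 = 2689.26 / 77 = 19209/550 ≈ 34.925455

34.9255


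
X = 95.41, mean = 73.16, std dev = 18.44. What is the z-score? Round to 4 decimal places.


z = (X - mu) / sigma
X - mu = 95.41 - 73.16 = 22.25
z = 22.25 / 18.44 = 2225/1844 ≈ 1.206616

1.2066


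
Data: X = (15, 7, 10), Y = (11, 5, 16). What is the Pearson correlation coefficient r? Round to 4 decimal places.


r = sum((xi-xbar)(yi-ybar)) / sqrt(sum((xi-xbar)^2) * sum((yi-ybar)^2))
n = 3, xbar = 32/3 ≈ 10.666667, ybar = 32/3 ≈ 10.666667
Sxy = sum((xi-xbar)(yi-ybar)) = 56/3 ≈ 18.666667
Sxx = sum((xi-xbar)^2) = 98/3 ≈ 32.666667
Syy = sum((yi-ybar)^2) = 182/3 ≈ 60.666667
sqrt(Sxx*Syy) ≈ 44.517163
r = Sxy / sqrt(Sxx*Syy) = 18.666667 / 44.517163 ≈ 0.419314

0.4193


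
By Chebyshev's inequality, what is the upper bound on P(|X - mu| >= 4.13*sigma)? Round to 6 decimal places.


P <= 1/k^2
k^2 = 4.13^2 = 17.0569
1/k^2 = 1 / 17.0569 ≈ 0.05862730

0.058627


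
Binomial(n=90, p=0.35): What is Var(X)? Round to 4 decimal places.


Var = n*p*(1-p) = 90 * 0.35 * 0.65 = 20.475

20.4750


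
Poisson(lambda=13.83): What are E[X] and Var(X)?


E[X] = Var(X) = lambda = 13.83

13.83, 13.83


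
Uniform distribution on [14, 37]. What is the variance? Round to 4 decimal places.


Var = (b-a)^2 / 12
(b-a)^2 = (37 - 14)^2 = 529
Var = 529/12 ≈ 44.083333

44.0833


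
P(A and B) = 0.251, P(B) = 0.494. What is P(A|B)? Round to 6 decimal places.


P(A|B) = P(A and B) / P(B) = 0.251 / 0.494 = 251/494 ≈ 0.50809717

0.508097


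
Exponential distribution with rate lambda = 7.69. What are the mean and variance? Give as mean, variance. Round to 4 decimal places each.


mean = 1/lam, var = 1/lam^2
mean = 1 / 7.69 = 100/769 ≈ 0.130039
lam^2 = 7.69^2 = 59.1361
var = 1 / 59.1361 ≈ 0.016910

0.1300, 0.0169


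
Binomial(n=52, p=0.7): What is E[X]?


E[X] = n*p = 52 * 0.7 = 36.4

36.4


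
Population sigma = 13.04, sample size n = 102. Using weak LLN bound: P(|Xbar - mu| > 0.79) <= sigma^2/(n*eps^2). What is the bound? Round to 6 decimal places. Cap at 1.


bound = min(1, sigma^2/(n*eps^2))
sigma^2 = 13.04^2 = 170.0416
n*eps^2 = 102 * 0.79^2 = 102 * 0.6241 = 63.6582
sigma^2/(n*eps^2) = 170.0416 / 63.6582 ≈ 2.67116569
this exceeds 1, so the bound is capped at 1

1.000000


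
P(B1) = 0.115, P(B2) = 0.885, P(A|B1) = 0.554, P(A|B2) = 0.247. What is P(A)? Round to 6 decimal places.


P(A) = P(A|B1)*P(B1) + P(A|B2)*P(B2)
P(A|B1)*P(B1) = 0.554 * 0.115 = 0.06371
P(A|B2)*P(B2) = 0.247 * 0.885 = 0.218595
P(A) = 0.06371 + 0.218595 = 0.282305

0.282305


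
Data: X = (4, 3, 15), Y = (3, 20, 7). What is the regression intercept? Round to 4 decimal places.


a = ybar - b*xbar, where b = sum((xi-xbar)(yi-ybar)) / sum((xi-xbar)^2)
n = 3, xbar = 22/3 ≈ 7.333333, ybar = 30/3 = 10
Sxy = sum((xi-xbar)(yi-ybar)) = -43
Sxx = sum((xi-xbar)^2) = 266/3 ≈ 88.666667
b = Sxy / Sxx = -129/266 ≈ -0.484962
a = 10 - (-0.484962) * 7.333333 = 1803/133 ≈ 13.556391

13.5564


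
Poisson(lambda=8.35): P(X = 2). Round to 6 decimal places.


P = e^(-lam) * lam^k / k!
e^(-8.35) ≈ 0.0002363965
lam^k = 8.35^2 = 69.7225
k! = 2! = 2
P = 0.0002363965 * 69.7225 / 2 ≈ 0.008241

0.008241


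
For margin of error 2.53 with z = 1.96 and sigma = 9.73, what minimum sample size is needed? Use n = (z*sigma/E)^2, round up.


z*sigma/E = 1.96 * 9.73 / 2.53 = 47677/6325 ≈ 7.537866
(z*sigma/E)^2 ≈ 56.819418
round up: n = 57

57


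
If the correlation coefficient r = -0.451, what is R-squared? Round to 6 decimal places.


R^2 = r^2 = (-0.451)^2 = 0.203401

0.203401


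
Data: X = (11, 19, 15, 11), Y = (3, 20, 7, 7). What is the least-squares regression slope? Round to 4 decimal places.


b = sum((xi-xbar)(yi-ybar)) / sum((xi-xbar)^2)
n = 4, xbar = 56/4 = 14, ybar = 37/4 = 9.25
Sxy = sum((xi-xbar)(yi-ybar)) = 77
Sxx = sum((xi-xbar)^2) = 44
b = Sxy / Sxx = 1.75

1.7500


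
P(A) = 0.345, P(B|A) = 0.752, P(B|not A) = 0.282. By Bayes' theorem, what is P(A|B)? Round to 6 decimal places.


P(A|B) = P(B|A)*P(A) / P(B), P(B) = P(B|A)*P(A) + P(B|not A)*P(not A)
P(B|A)*P(A) = 0.752 * 0.345 = 0.25944
P(B|not A)*P(not A) = 0.282 * 0.655 = 0.18471
P(B) = 0.25944 + 0.18471 = 0.44415
P(A|B) = 0.25944 / 0.44415 = 184/315 ≈ 0.58412698

0.584127


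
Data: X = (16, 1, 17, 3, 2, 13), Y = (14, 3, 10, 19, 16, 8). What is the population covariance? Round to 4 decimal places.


Cov = (1/n)*sum((xi-xbar)(yi-ybar))
n = 6, xbar = 52/6 = 26/3 ≈ 8.666667, ybar = 70/6 = 35/3 ≈ 11.666667
sum((xi-xbar)(yi-ybar)) = -50/3 ≈ -16.666667
Cov = -16.666667 / 6 = -25/9 ≈ -2.777778

-2.7778


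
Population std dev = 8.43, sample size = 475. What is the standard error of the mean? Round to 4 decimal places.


SE = sigma / sqrt(n)
sqrt(475) ≈ 21.794495
SE = 8.43 / 21.794495 ≈ 0.386795

0.3868


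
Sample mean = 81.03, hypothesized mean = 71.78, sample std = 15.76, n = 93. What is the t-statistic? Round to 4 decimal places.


t = (xbar - mu0) / (s/sqrt(n))
xbar - mu0 = 81.03 - 71.78 = 9.25
sqrt(93) ≈ 9.64365076
s/sqrt(n) = 15.76 / 9.64365076 ≈ 1.63423587
t = 9.25 / 1.63423587 ≈ 5.660138

5.6601


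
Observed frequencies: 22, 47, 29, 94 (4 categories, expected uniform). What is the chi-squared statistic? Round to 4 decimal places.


chi2 = sum((O-E)^2/E), E = total/4
total = 192, E = 192/4 = 48
(22 - 48)^2 / 48 = 676 / 48 = 169/12 ≈ 14.083333
(47 - 48)^2 / 48 = 1 / 48 = 1/48 ≈ 0.020833
(29 - 48)^2 / 48 = 361 / 48 = 361/48 ≈ 7.520833
(94 - 48)^2 / 48 = 2116 / 48 = 529/12 ≈ 44.083333
chi2 = 1577/24 ≈ 65.708333

65.7083


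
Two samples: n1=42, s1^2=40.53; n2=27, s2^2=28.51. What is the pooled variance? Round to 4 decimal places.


sp^2 = ((n1-1)*s1^2 + (n2-1)*s2^2)/(n1+n2-2)
(n1-1)*s1^2 = 41 * 40.53 = 1661.73
(n2-1)*s2^2 = 26 * 28.51 = 741.26
numerator = 1661.73 + 741.26 = 2402.99
n1+n2-2 = 67
sp^2 = 2402.99 / 67 = 240299/6700 ≈ 35.865522

35.8655


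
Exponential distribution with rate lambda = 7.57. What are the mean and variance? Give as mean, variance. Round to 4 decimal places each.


mean = 1/lam, var = 1/lam^2
mean = 1 / 7.57 = 100/757 ≈ 0.132100
lam^2 = 7.57^2 = 57.3049
var = 1 / 57.3049 ≈ 0.017451

0.1321, 0.0175


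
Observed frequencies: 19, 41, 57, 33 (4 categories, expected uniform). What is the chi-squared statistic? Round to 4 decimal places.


chi2 = sum((O-E)^2/E), E = total/4
total = 150, E = 150/4 = 37.5
(19 - 37.5)^2 / 37.5 = 342.25 / 37.5 = 1369/150 ≈ 9.126667
(41 - 37.5)^2 / 37.5 = 12.25 / 37.5 = 49/150 ≈ 0.326667
(57 - 37.5)^2 / 37.5 = 380.25 / 37.5 = 10.14
(33 - 37.5)^2 / 37.5 = 20.25 / 37.5 = 0.54
chi2 = 302/15 ≈ 20.133333

20.1333


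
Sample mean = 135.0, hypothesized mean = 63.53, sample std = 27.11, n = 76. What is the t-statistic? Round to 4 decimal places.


t = (xbar - mu0) / (s/sqrt(n))
xbar - mu0 = 135.0 - 63.53 = 71.47
sqrt(76) ≈ 8.71779789
s/sqrt(n) = 27.11 / 8.71779789 ≈ 3.10973027
t = 71.47 / 3.10973027 ≈ 22.982701

22.9827


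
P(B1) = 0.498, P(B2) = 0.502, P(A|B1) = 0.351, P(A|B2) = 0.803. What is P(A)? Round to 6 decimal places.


P(A) = P(A|B1)*P(B1) + P(A|B2)*P(B2)
P(A|B1)*P(B1) = 0.351 * 0.498 = 0.174798
P(A|B2)*P(B2) = 0.803 * 0.502 = 0.403106
P(A) = 0.174798 + 0.403106 = 0.577904

0.577904


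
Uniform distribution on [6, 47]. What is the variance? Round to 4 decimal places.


Var = (b-a)^2 / 12
(b-a)^2 = (47 - 6)^2 = 1681
Var = 1681/12 ≈ 140.083333

140.0833


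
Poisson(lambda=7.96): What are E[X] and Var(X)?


E[X] = Var(X) = lambda = 7.96

7.96, 7.96


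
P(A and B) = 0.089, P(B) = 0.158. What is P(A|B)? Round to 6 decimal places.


P(A|B) = P(A and B) / P(B) = 0.089 / 0.158 = 89/158 ≈ 0.56329114

0.563291


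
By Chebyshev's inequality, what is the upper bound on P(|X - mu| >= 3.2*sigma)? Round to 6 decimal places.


P <= 1/k^2
k^2 = 3.2^2 = 10.24
1/k^2 = 1 / 10.24 = 0.09765625

0.097656


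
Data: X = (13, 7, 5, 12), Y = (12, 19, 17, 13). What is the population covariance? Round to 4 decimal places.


Cov = (1/n)*sum((xi-xbar)(yi-ybar))
n = 4, xbar = 37/4 = 9.25, ybar = 61/4 = 15.25
sum((xi-xbar)(yi-ybar)) = -34.25
Cov = -34.25 / 4 = -8.5625

-8.5625


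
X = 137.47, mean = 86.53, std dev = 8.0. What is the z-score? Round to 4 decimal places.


z = (X - mu) / sigma
X - mu = 137.47 - 86.53 = 50.94
z = 50.94 / 8.0 = 6.3675

6.3675


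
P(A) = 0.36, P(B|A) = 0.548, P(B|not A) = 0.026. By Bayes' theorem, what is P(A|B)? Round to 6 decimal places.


P(A|B) = P(B|A)*P(A) / P(B), P(B) = P(B|A)*P(A) + P(B|not A)*P(not A)
P(B|A)*P(A) = 0.548 * 0.36 = 0.19728
P(B|not A)*P(not A) = 0.026 * 0.64 = 0.01664
P(B) = 0.19728 + 0.01664 = 0.21392
P(A|B) = 0.19728 / 0.21392 = 1233/1337 ≈ 0.92221391

0.922214


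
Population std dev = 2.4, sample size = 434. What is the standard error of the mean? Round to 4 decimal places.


SE = sigma / sqrt(n)
sqrt(434) ≈ 20.832667
SE = 2.4 / 20.832667 ≈ 0.115204

0.1152


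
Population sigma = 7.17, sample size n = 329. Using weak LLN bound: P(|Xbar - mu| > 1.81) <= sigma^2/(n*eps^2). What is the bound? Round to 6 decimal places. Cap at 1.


bound = min(1, sigma^2/(n*eps^2))
sigma^2 = 7.17^2 = 51.4089
n*eps^2 = 329 * 1.81^2 = 329 * 3.2761 = 1077.8369
sigma^2/(n*eps^2) = 51.4089 / 1077.8369 ≈ 0.04769636

0.047696


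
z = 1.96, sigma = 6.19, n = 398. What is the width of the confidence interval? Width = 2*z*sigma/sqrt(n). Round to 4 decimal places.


width = 2*z*sigma/sqrt(n)
2*z*sigma = 2 * 1.96 * 6.19 = 24.2648
sqrt(398) ≈ 19.949937
width = 24.2648 / 19.949937 ≈ 1.216285

1.2163


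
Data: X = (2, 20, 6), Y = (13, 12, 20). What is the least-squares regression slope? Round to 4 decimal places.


b = sum((xi-xbar)(yi-ybar)) / sum((xi-xbar)^2)
n = 3, xbar = 28/3 ≈ 9.333333, ybar = 45/3 = 15
Sxy = sum((xi-xbar)(yi-ybar)) = -34
Sxx = sum((xi-xbar)^2) = 536/3 ≈ 178.666667
b = Sxy / Sxx = -51/268 ≈ -0.190299

-0.1903


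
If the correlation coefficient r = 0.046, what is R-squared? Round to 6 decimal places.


R^2 = r^2 = (0.046)^2 = 0.002116

0.002116


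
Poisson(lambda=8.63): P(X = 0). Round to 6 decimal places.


P = e^(-lam) * lam^k / k!
e^(-8.63) ≈ 0.0001786646
lam^k = 8.63^0 = 1
k! = 0! = 1
P = 0.0001786646 * 1 / 1 ≈ 0.000179

0.000179


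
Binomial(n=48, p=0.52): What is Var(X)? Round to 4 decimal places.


Var = n*p*(1-p) = 48 * 0.52 * 0.48 = 11.9808

11.9808


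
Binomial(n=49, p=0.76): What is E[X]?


E[X] = n*p = 49 * 0.76 = 37.24

37.24


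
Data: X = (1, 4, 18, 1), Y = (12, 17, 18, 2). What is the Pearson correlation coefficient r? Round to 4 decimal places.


r = sum((xi-xbar)(yi-ybar)) / sqrt(sum((xi-xbar)^2) * sum((yi-ybar)^2))
n = 4, xbar = 24/4 = 6, ybar = 49/4 = 12.25
Sxy = sum((xi-xbar)(yi-ybar)) = 112
Sxx = sum((xi-xbar)^2) = 198
Syy = sum((yi-ybar)^2) = 160.75
sqrt(Sxx*Syy) ≈ 178.405437
r = Sxy / sqrt(Sxx*Syy) = 112 / 178.405437 ≈ 0.627784

0.6278


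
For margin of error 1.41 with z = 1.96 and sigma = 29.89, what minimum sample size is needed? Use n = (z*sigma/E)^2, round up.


z*sigma/E = 1.96 * 29.89 / 1.41 = 146461/3525 ≈ 41.549220
(z*sigma/E)^2 ≈ 1726.337671
round up: n = 1727

1727


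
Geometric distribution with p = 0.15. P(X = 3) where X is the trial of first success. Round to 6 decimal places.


P = (1-p)^(k-1) * p
(1-p)^(k-1) = 0.85^2 = 0.7225
P = 0.7225 * 0.15 = 0.108375

0.108375


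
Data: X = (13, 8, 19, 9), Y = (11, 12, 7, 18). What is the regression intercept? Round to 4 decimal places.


a = ybar - b*xbar, where b = sum((xi-xbar)(yi-ybar)) / sum((xi-xbar)^2)
n = 4, xbar = 49/4 = 12.25, ybar = 48/4 = 12
Sxy = sum((xi-xbar)(yi-ybar)) = -54
Sxx = sum((xi-xbar)^2) = 74.75
b = Sxy / Sxx = -216/299 ≈ -0.722408
a = 12 - (-0.722408) * 12.25 = 6234/299 ≈ 20.849498

20.8495


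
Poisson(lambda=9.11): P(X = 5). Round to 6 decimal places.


P = e^(-lam) * lam^k / k!
e^(-9.11) ≈ 0.0001105547
lam^k = 9.11^5 ≈ 62746.843715
k! = 5! = 120
P = 0.0001105547 * 62746.843715 / 120 ≈ 0.057808

0.057808


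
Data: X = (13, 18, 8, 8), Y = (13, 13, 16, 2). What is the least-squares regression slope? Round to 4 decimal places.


b = sum((xi-xbar)(yi-ybar)) / sum((xi-xbar)^2)
n = 4, xbar = 47/4 = 11.75, ybar = 44/4 = 11
Sxy = sum((xi-xbar)(yi-ybar)) = 30
Sxx = sum((xi-xbar)^2) = 68.75
b = Sxy / Sxx = 24/55 ≈ 0.436364

0.4364


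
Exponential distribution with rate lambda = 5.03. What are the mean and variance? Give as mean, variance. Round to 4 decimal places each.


mean = 1/lam, var = 1/lam^2
mean = 1 / 5.03 = 100/503 ≈ 0.198807
lam^2 = 5.03^2 = 25.3009
var = 1 / 25.3009 ≈ 0.039524

0.1988, 0.0395


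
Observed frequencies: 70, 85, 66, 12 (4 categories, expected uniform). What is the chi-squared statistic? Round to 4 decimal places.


chi2 = sum((O-E)^2/E), E = total/4
total = 233, E = 233/4 = 58.25
(70 - 58.25)^2 / 58.25 = 138.0625 / 58.25 = 2209/932 ≈ 2.370172
(85 - 58.25)^2 / 58.25 = 715.5625 / 58.25 = 11449/932 ≈ 12.284335
(66 - 58.25)^2 / 58.25 = 60.0625 / 58.25 = 961/932 ≈ 1.031116
(12 - 58.25)^2 / 58.25 = 2139.0625 / 58.25 = 34225/932 ≈ 36.722103
chi2 = 12211/233 ≈ 52.407725

52.4077


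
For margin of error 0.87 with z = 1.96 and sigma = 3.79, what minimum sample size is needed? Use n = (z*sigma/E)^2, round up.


z*sigma/E = 1.96 * 3.79 / 0.87 = 18571/2175 ≈ 8.538391
(z*sigma/E)^2 ≈ 72.904118
round up: n = 73

73


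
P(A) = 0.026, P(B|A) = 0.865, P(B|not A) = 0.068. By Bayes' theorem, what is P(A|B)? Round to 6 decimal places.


P(A|B) = P(B|A)*P(A) / P(B), P(B) = P(B|A)*P(A) + P(B|not A)*P(not A)
P(B|A)*P(A) = 0.865 * 0.026 = 0.02249
P(B|not A)*P(not A) = 0.068 * 0.974 = 0.066232
P(B) = 0.02249 + 0.066232 = 0.088722
P(A|B) = 0.02249 / 0.088722 ≈ 0.25348842

0.253488


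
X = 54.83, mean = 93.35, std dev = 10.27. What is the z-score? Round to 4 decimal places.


z = (X - mu) / sigma
X - mu = 54.83 - 93.35 = -38.52
z = -38.52 / 10.27 = -3852/1027 ≈ -3.750730

-3.7507


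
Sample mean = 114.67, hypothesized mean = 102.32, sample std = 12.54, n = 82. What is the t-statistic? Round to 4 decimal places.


t = (xbar - mu0) / (s/sqrt(n))
xbar - mu0 = 114.67 - 102.32 = 12.35
sqrt(82) ≈ 9.05538514
s/sqrt(n) = 12.54 / 9.05538514 ≈ 1.38481134
t = 12.35 / 1.38481134 ≈ 8.918182

8.9182


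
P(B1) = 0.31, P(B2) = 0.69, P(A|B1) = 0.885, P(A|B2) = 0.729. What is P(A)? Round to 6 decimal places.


P(A) = P(A|B1)*P(B1) + P(A|B2)*P(B2)
P(A|B1)*P(B1) = 0.885 * 0.31 = 0.27435
P(A|B2)*P(B2) = 0.729 * 0.69 = 0.50301
P(A) = 0.27435 + 0.50301 = 0.77736

0.777360


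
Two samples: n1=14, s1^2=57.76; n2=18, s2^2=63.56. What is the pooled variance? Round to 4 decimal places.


sp^2 = ((n1-1)*s1^2 + (n2-1)*s2^2)/(n1+n2-2)
(n1-1)*s1^2 = 13 * 57.76 = 750.88
(n2-1)*s2^2 = 17 * 63.56 = 1080.52
numerator = 750.88 + 1080.52 = 1831.4
n1+n2-2 = 30
sp^2 = 1831.4 / 30 = 9157/150 ≈ 61.046667

61.0467


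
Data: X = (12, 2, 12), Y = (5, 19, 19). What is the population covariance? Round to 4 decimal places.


Cov = (1/n)*sum((xi-xbar)(yi-ybar))
n = 3, xbar = 26/3 ≈ 8.666667, ybar = 43/3 ≈ 14.333333
sum((xi-xbar)(yi-ybar)) = -140/3 ≈ -46.666667
Cov = -46.666667 / 3 = -140/9 ≈ -15.555556

-15.5556


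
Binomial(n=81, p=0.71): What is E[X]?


E[X] = n*p = 81 * 0.71 = 57.51

57.51


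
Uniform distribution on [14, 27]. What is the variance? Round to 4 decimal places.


Var = (b-a)^2 / 12
(b-a)^2 = (27 - 14)^2 = 169
Var = 169/12 ≈ 14.083333

14.0833


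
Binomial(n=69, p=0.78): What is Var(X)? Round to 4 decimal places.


Var = n*p*(1-p) = 69 * 0.78 * 0.22 = 11.8404

11.8404


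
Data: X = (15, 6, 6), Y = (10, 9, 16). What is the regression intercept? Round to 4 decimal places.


a = ybar - b*xbar, where b = sum((xi-xbar)(yi-ybar)) / sum((xi-xbar)^2)
n = 3, xbar = 27/3 = 9, ybar = 35/3 ≈ 11.666667
Sxy = sum((xi-xbar)(yi-ybar)) = -15
Sxx = sum((xi-xbar)^2) = 54
b = Sxy / Sxx = -5/18 ≈ -0.277778
a = 11.666667 - (-0.277778) * 9 = 85/6 ≈ 14.166667

14.1667


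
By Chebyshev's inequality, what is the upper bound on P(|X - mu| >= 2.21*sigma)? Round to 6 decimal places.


P <= 1/k^2
k^2 = 2.21^2 = 4.8841
1/k^2 = 1 / 4.8841 ≈ 0.20474601

0.204746


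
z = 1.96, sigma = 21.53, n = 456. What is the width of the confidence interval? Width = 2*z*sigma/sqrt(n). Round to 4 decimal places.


width = 2*z*sigma/sqrt(n)
2*z*sigma = 2 * 1.96 * 21.53 = 84.3976
sqrt(456) ≈ 21.354157
width = 84.3976 / 21.354157 ≈ 3.952280

3.9523


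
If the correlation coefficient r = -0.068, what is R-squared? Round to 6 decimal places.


R^2 = r^2 = (-0.068)^2 = 0.004624

0.004624


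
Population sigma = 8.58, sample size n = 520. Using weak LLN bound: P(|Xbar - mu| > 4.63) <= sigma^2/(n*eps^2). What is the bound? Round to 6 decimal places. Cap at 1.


bound = min(1, sigma^2/(n*eps^2))
sigma^2 = 8.58^2 = 73.6164
n*eps^2 = 520 * 4.63^2 = 520 * 21.4369 = 11147.188
sigma^2/(n*eps^2) = 73.6164 / 11147.188 ≈ 0.00660403

0.006604


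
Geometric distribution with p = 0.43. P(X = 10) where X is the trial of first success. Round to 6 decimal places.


P = (1-p)^(k-1) * p
(1-p)^(k-1) = 0.57^9 ≈ 0.006351462
P = 0.006351462 * 0.43 ≈ 0.002731129

0.002731


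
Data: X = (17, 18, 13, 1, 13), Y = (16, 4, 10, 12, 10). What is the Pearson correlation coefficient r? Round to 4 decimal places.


r = sum((xi-xbar)(yi-ybar)) / sqrt(sum((xi-xbar)^2) * sum((yi-ybar)^2))
n = 5, xbar = 62/5 = 12.4, ybar = 52/5 = 10.4
Sxy = sum((xi-xbar)(yi-ybar)) = -28.8
Sxx = sum((xi-xbar)^2) = 183.2
Syy = sum((yi-ybar)^2) = 75.2
sqrt(Sxx*Syy) ≈ 117.373932
r = Sxy / sqrt(Sxx*Syy) = -28.8 / 117.373932 ≈ -0.245370

-0.2454


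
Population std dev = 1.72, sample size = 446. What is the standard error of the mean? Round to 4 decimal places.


SE = sigma / sqrt(n)
sqrt(446) ≈ 21.118712
SE = 1.72 / 21.118712 ≈ 0.081444

0.0814


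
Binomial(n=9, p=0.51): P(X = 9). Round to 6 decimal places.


P = C(n,k) * p^k * (1-p)^(n-k)
C(9,9) = 1
p^k = 0.51^9 ≈ 0.002334165
(1-p)^(n-k) = 0.49^0 = 1
P = 1 * 0.002334165 * 1 ≈ 0.002334

0.002334


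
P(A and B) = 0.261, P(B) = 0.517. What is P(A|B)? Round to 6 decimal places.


P(A|B) = P(A and B) / P(B) = 0.261 / 0.517 = 261/517 ≈ 0.50483559

0.504836


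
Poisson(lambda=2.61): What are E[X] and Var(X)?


E[X] = Var(X) = lambda = 2.61

2.61, 2.61


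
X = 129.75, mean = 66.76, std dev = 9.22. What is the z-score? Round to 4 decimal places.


z = (X - mu) / sigma
X - mu = 129.75 - 66.76 = 62.99
z = 62.99 / 9.22 = 6299/922 ≈ 6.831887

6.8319


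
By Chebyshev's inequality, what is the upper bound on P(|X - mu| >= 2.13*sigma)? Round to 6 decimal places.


P <= 1/k^2
k^2 = 2.13^2 = 4.5369
1/k^2 = 1 / 4.5369 ≈ 0.22041482

0.220415


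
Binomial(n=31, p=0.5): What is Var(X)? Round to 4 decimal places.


Var = n*p*(1-p) = 31 * 0.5 * 0.5 = 7.75

7.7500


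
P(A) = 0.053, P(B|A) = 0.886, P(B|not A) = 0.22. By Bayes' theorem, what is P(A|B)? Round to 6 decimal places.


P(A|B) = P(B|A)*P(A) / P(B), P(B) = P(B|A)*P(A) + P(B|not A)*P(not A)
P(B|A)*P(A) = 0.886 * 0.053 = 0.046958
P(B|not A)*P(not A) = 0.22 * 0.947 = 0.20834
P(B) = 0.046958 + 0.20834 = 0.255298
P(A|B) = 0.046958 / 0.255298 ≈ 0.18393407

0.183934


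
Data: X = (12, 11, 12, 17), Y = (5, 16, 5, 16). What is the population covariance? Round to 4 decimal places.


Cov = (1/n)*sum((xi-xbar)(yi-ybar))
n = 4, xbar = 52/4 = 13, ybar = 42/4 = 10.5
sum((xi-xbar)(yi-ybar)) = 22
Cov = 22 / 4 = 5.5

5.5000


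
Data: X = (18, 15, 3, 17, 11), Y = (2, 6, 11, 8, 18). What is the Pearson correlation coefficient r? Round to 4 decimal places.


r = sum((xi-xbar)(yi-ybar)) / sqrt(sum((xi-xbar)^2) * sum((yi-ybar)^2))
n = 5, xbar = 64/5 = 12.8, ybar = 45/5 = 9
Sxy = sum((xi-xbar)(yi-ybar)) = -83
Sxx = sum((xi-xbar)^2) = 148.8
Syy = sum((yi-ybar)^2) = 144
sqrt(Sxx*Syy) ≈ 146.380327
r = Sxy / sqrt(Sxx*Syy) = -83 / 146.380327 ≈ -0.567016

-0.5670


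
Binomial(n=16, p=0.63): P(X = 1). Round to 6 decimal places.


P = C(n,k) * p^k * (1-p)^(n-k)
C(16,1) = 16
p^k = 0.63^1 = 0.63
(1-p)^(n-k) = 0.37^15 ≈ 0.0000003334463
P = 16 * 0.63 * 0.0000003334463 ≈ 0.000003

0.000003


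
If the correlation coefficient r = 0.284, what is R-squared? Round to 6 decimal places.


R^2 = r^2 = (0.284)^2 = 0.080656

0.080656


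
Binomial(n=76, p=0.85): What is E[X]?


E[X] = n*p = 76 * 0.85 = 64.6

64.6


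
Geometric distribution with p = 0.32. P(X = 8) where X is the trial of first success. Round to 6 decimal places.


P = (1-p)^(k-1) * p
(1-p)^(k-1) = 0.68^7 ≈ 0.06722989
P = 0.06722989 * 0.32 ≈ 0.02151356

0.021514


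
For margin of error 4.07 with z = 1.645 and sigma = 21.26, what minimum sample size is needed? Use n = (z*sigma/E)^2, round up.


z*sigma/E = 1.645 * 21.26 / 4.07 ≈ 8.592801
(z*sigma/E)^2 ≈ 73.836229
round up: n = 74

74
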